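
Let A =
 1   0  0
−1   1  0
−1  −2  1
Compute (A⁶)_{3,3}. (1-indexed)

A = I + N where N = [[0, 0, 0], [−1, 0, 0], [−1, −2, 0]] is strictly lower-triangular, so N³ = 0.
(I + N)⁶ = I + 6·N + 15·N² = [[1, 0, 0], [−6, 1, 0], [24, −12, 1]].

1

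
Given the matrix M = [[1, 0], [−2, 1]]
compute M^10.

[[1, 0], [−20, 1]]

M = I + N where N = [[0, 0], [−2, 0]] is strictly lower-triangular, so N^2 = 0.
(I + N)^10 = I + 10·N = [[1, 0], [−20, 1]].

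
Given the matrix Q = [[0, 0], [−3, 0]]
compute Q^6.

[[0, 0], [0, 0]]

Q is strictly triangular, hence nilpotent: Q^2 = 0, so Q^6 = 0.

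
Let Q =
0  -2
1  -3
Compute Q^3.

[[6, -14], [7, -15]]

tr Q = -3 and det Q = 2, so the characteristic polynomial is λ² − (-3)λ + (2) with roots -2 and -1.
Eigenvectors give P = [[1, 2], [1, 1]] with P⁻¹ = [[-1, 2], [1, -1]], and Q = P·diag(-2, -1)·P⁻¹.
Then Q^3 = P·diag(-8, -1)·P⁻¹ = [[-8, -2], [-8, -1]] · [[-1, 2], [1, -1]] = [[6, -14], [7, -15]].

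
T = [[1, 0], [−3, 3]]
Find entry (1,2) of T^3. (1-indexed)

T^2 = [[1, 0], [−12, 9]]
T^3 = [[1, 0], [−39, 27]]

0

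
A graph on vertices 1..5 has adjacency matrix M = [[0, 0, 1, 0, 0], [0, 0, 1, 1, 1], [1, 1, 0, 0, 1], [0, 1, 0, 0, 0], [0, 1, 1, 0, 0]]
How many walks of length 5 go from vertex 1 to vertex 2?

7

The number of length-5 walks from vertex 1 to vertex 2 is entry (1,2) of M⁵, where M is the adjacency matrix.
M² = [[1, 1, 0, 0, 1], [1, 3, 1, 0, 1], [0, 1, 3, 1, 1], [0, 0, 1, 1, 1], [1, 1, 1, 1, 2]]
M³ = [[0, 1, 3, 1, 1], [1, 2, 5, 3, 4], [3, 5, 2, 1, 4], [1, 3, 1, 0, 1], [1, 4, 4, 1, 2]]
M⁴ = [[3, 5, 2, 1, 4], [5, 12, 7, 2, 7], [2, 7, 12, 5, 7], [1, 2, 5, 3, 4], [4, 7, 7, 4, 8]]
M⁵ = [[2, 7, 12, 5, 7], [7, 16, 24, 12, 19], [12, 24, 16, 7, 19], [5, 12, 7, 2, 7], [7, 19, 19, 7, 14]]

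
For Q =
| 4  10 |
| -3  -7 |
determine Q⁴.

tr Q = -3 and det Q = 2, so the characteristic polynomial is λ² − (-3)λ + (2) with roots -1 and -2.
Eigenvectors give P = [[-2, 5], [1, -3]] with P⁻¹ = [[-3, -5], [-1, -2]], and Q = P·diag(-1, -2)·P⁻¹.
Then Q⁴ = P·diag(1, 16)·P⁻¹ = [[-2, 80], [1, -48]] · [[-3, -5], [-1, -2]] = [[-74, -150], [45, 91]].

[[-74, -150], [45, 91]]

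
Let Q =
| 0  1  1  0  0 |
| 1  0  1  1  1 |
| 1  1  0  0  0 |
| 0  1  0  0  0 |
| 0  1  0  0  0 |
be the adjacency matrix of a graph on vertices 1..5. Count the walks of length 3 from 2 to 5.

The number of length-3 walks from vertex 2 to vertex 5 is entry (2,5) of Q³, where Q is the adjacency matrix.
Q² = [[2, 1, 1, 1, 1], [1, 4, 1, 0, 0], [1, 1, 2, 1, 1], [1, 0, 1, 1, 1], [1, 0, 1, 1, 1]]
Q³ = [[2, 5, 3, 1, 1], [5, 2, 5, 4, 4], [3, 5, 2, 1, 1], [1, 4, 1, 0, 0], [1, 4, 1, 0, 0]]

4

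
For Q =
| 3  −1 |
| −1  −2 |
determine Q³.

Q² = [[10, −1], [−1, 5]]
Q³ = [[31, −8], [−8, −9]]

[[31, −8], [−8, −9]]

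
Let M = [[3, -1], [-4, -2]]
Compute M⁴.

[[173, -21], [-84, 68]]

M² = [[13, -1], [-4, 8]]
M³ = [[43, -11], [-44, -12]]
M⁴ = [[173, -21], [-84, 68]]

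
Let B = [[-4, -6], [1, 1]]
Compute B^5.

tr B = -3 and det B = 2, so the characteristic polynomial is λ² − (-3)λ + (2) with roots -2 and -1.
Eigenvectors give P = [[3, -2], [-1, 1]] with P⁻¹ = [[1, 2], [1, 3]], and B = P·diag(-2, -1)·P⁻¹.
Then B^5 = P·diag(-32, -1)·P⁻¹ = [[-96, 2], [32, -1]] · [[1, 2], [1, 3]] = [[-94, -186], [31, 61]].

[[-94, -186], [31, 61]]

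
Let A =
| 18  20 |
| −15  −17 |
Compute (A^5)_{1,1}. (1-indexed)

1068

tr A = 1 and det A = −6, so the characteristic polynomial is λ² − (1)λ + (−6) with roots −2 and 3.
Eigenvectors give P = [[−1, 4], [1, −3]] with P⁻¹ = [[3, 4], [1, 1]], and A = P·diag(−2, 3)·P⁻¹.
Then A^5 = P·diag(−32, 243)·P⁻¹ = [[32, 972], [−32, −729]] · [[3, 4], [1, 1]] = [[1068, 1100], [−825, −857]].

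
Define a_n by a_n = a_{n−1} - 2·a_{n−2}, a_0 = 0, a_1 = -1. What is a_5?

With companion matrix Q = [[1, -2], [1, 0]], [a_n, a_{n−1}]ᵀ = Q·[a_{n−1}, a_{n−2}]ᵀ, so [a_5, a_4]ᵀ = Q⁴·[a_1, a_0]ᵀ.
Q⁴ = [[-1, 6], [-3, 2]], giving [a_5, a_4]ᵀ = [[1], [3]].

1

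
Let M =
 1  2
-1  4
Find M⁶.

[[-601, 1330], [-665, 1394]]

tr M = 5 and det M = 6, so the characteristic polynomial is λ² − (5)λ + (6) with roots 2 and 3.
Eigenvectors give P = [[2, 1], [1, 1]] with P⁻¹ = [[1, -1], [-1, 2]], and M = P·diag(2, 3)·P⁻¹.
Then M⁶ = P·diag(64, 729)·P⁻¹ = [[128, 729], [64, 729]] · [[1, -1], [-1, 2]] = [[-601, 1330], [-665, 1394]].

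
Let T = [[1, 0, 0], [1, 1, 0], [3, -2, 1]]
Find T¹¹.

[[1, 0, 0], [11, 1, 0], [-77, -22, 1]]

T = I + N where N = [[0, 0, 0], [1, 0, 0], [3, -2, 0]] is strictly lower-triangular, so N³ = 0.
(I + N)¹¹ = I + 11·N + 55·N² = [[1, 0, 0], [11, 1, 0], [-77, -22, 1]].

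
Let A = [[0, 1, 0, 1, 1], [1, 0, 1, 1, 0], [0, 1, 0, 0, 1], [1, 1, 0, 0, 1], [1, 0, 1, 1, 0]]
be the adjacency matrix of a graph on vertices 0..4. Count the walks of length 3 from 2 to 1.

The number of length-3 walks from vertex 2 to vertex 1 is entry (2,1) of A³, where A is the adjacency matrix.
A² = [[3, 1, 2, 2, 1], [1, 3, 0, 1, 3], [2, 0, 2, 2, 0], [2, 1, 2, 3, 1], [1, 3, 0, 1, 3]]
A³ = [[4, 7, 2, 5, 7], [7, 2, 6, 7, 2], [2, 6, 0, 2, 6], [5, 7, 2, 4, 7], [7, 2, 6, 7, 2]]

6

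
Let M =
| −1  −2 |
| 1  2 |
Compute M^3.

M² = M (a projection; rank 1, trace 1), so M^3 = M.

[[−1, −2], [1, 2]]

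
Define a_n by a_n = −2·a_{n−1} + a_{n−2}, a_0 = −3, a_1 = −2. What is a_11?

−4348

With companion matrix A = [[−2, 1], [1, 0]], [a_n, a_{n−1}]ᵀ = A·[a_{n−1}, a_{n−2}]ᵀ, so [a_11, a_10]ᵀ = A¹⁰·[a_1, a_0]ᵀ.
A¹⁰ = [[5741, −2378], [−2378, 985]], giving [a_11, a_10]ᵀ = [[−4348], [1801]].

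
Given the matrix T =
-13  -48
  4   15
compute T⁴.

[[-239, -960], [80, 321]]

tr T = 2 and det T = -3, so the characteristic polynomial is λ² − (2)λ + (-3) with roots 3 and -1.
Eigenvectors give P = [[-3, 4], [1, -1]] with P⁻¹ = [[1, 4], [1, 3]], and T = P·diag(3, -1)·P⁻¹.
Then T⁴ = P·diag(81, 1)·P⁻¹ = [[-243, 4], [81, -1]] · [[1, 4], [1, 3]] = [[-239, -960], [80, 321]].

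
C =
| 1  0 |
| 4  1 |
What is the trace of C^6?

C = I + N where N = [[0, 0], [4, 0]] is strictly lower-triangular, so N^2 = 0.
(I + N)^6 = I + 6·N = [[1, 0], [24, 1]].

2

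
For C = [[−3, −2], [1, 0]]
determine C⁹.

tr C = −3 and det C = 2, so the characteristic polynomial is λ² − (−3)λ + (2) with roots −1 and −2.
Eigenvectors give P = [[−1, 2], [1, −1]] with P⁻¹ = [[1, 2], [1, 1]], and C = P·diag(−1, −2)·P⁻¹.
Then C⁹ = P·diag(−1, −512)·P⁻¹ = [[1, −1024], [−1, 512]] · [[1, 2], [1, 1]] = [[−1023, −1022], [511, 510]].

[[−1023, −1022], [511, 510]]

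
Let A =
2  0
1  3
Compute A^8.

[[256, 0], [6305, 6561]]

tr A = 5 and det A = 6, so the characteristic polynomial is λ² − (5)λ + (6) with roots 3 and 2.
Eigenvectors give P = [[0, -1], [1, 1]] with P⁻¹ = [[1, 1], [-1, 0]], and A = P·diag(3, 2)·P⁻¹.
Then A^8 = P·diag(6561, 256)·P⁻¹ = [[0, -256], [6561, 256]] · [[1, 1], [-1, 0]] = [[256, 0], [6305, 6561]].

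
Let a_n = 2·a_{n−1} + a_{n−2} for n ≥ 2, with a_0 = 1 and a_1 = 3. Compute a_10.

With companion matrix B = [[2, 1], [1, 0]], [a_n, a_{n−1}]ᵀ = B·[a_{n−1}, a_{n−2}]ᵀ, so [a_10, a_9]ᵀ = B⁹·[a_1, a_0]ᵀ.
B⁹ = [[2378, 985], [985, 408]], giving [a_10, a_9]ᵀ = [[8119], [3363]].

8119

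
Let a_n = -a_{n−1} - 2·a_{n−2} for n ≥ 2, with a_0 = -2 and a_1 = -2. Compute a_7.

With companion matrix T = [[-1, -2], [1, 0]], [a_n, a_{n−1}]ᵀ = T·[a_{n−1}, a_{n−2}]ᵀ, so [a_7, a_6]ᵀ = T⁶·[a_1, a_0]ᵀ.
T⁶ = [[7, 10], [-5, 2]], giving [a_7, a_6]ᵀ = [[-34], [6]].

-34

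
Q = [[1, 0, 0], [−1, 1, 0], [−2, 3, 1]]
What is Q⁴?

[[1, 0, 0], [−4, 1, 0], [−26, 12, 1]]

Q = I + N where N = [[0, 0, 0], [−1, 0, 0], [−2, 3, 0]] is strictly lower-triangular, so N³ = 0.
(I + N)⁴ = I + 4·N + 6·N² = [[1, 0, 0], [−4, 1, 0], [−26, 12, 1]].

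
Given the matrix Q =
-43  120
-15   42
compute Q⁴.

tr Q = -1 and det Q = -6, so the characteristic polynomial is λ² − (-1)λ + (-6) with roots 2 and -3.
Eigenvectors give P = [[8, -3], [3, -1]] with P⁻¹ = [[-1, 3], [-3, 8]], and Q = P·diag(2, -3)·P⁻¹.
Then Q⁴ = P·diag(16, 81)·P⁻¹ = [[128, -243], [48, -81]] · [[-1, 3], [-3, 8]] = [[601, -1560], [195, -504]].

[[601, -1560], [195, -504]]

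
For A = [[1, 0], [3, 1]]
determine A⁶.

A = I + N where N = [[0, 0], [3, 0]] is strictly lower-triangular, so N² = 0.
(I + N)⁶ = I + 6·N = [[1, 0], [18, 1]].

[[1, 0], [18, 1]]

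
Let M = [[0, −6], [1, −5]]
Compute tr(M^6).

793

tr M = −5 and det M = 6, so the characteristic polynomial is λ² − (−5)λ + (6) with roots −2 and −3.
Eigenvectors give P = [[−3, −2], [−1, −1]] with P⁻¹ = [[−1, 2], [1, −3]], and M = P·diag(−2, −3)·P⁻¹.
Then M^6 = P·diag(64, 729)·P⁻¹ = [[−192, −1458], [−64, −729]] · [[−1, 2], [1, −3]] = [[−1266, 3990], [−665, 2059]].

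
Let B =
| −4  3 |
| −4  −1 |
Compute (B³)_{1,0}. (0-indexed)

−36

B² = [[4, −15], [20, −11]]
B³ = [[44, 27], [−36, 71]]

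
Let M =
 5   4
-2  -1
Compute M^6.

tr M = 4 and det M = 3, so the characteristic polynomial is λ² − (4)λ + (3) with roots 3 and 1.
Eigenvectors give P = [[2, -1], [-1, 1]] with P⁻¹ = [[1, 1], [1, 2]], and M = P·diag(3, 1)·P⁻¹.
Then M^6 = P·diag(729, 1)·P⁻¹ = [[1458, -1], [-729, 1]] · [[1, 1], [1, 2]] = [[1457, 1456], [-728, -727]].

[[1457, 1456], [-728, -727]]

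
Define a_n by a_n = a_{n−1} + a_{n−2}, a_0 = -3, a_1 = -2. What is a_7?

With companion matrix A = [[1, 1], [1, 0]], [a_n, a_{n−1}]ᵀ = A·[a_{n−1}, a_{n−2}]ᵀ, so [a_7, a_6]ᵀ = A⁶·[a_1, a_0]ᵀ.
A⁶ = [[13, 8], [8, 5]], giving [a_7, a_6]ᵀ = [[-50], [-31]].

-50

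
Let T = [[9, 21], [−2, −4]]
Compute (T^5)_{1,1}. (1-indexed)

tr T = 5 and det T = 6, so the characteristic polynomial is λ² − (5)λ + (6) with roots 3 and 2.
Eigenvectors give P = [[7, −3], [−2, 1]] with P⁻¹ = [[1, 3], [2, 7]], and T = P·diag(3, 2)·P⁻¹.
Then T^5 = P·diag(243, 32)·P⁻¹ = [[1701, −96], [−486, 32]] · [[1, 3], [2, 7]] = [[1509, 4431], [−422, −1234]].

1509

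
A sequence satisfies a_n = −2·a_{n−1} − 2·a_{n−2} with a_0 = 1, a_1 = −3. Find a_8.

16

With companion matrix T = [[−2, −2], [1, 0]], [a_n, a_{n−1}]ᵀ = T·[a_{n−1}, a_{n−2}]ᵀ, so [a_8, a_7]ᵀ = T⁷·[a_1, a_0]ᵀ.
T⁷ = [[0, 16], [−8, −16]], giving [a_8, a_7]ᵀ = [[16], [8]].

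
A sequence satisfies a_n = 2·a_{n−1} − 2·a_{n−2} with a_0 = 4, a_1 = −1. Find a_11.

With companion matrix C = [[2, −2], [1, 0]], [a_n, a_{n−1}]ᵀ = C·[a_{n−1}, a_{n−2}]ᵀ, so [a_11, a_10]ᵀ = C¹⁰·[a_1, a_0]ᵀ.
C¹⁰ = [[32, −64], [32, −32]], giving [a_11, a_10]ᵀ = [[−288], [−160]].

−288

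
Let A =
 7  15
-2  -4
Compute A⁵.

tr A = 3 and det A = 2, so the characteristic polynomial is λ² − (3)λ + (2) with roots 2 and 1.
Eigenvectors give P = [[-3, -5], [1, 2]] with P⁻¹ = [[-2, -5], [1, 3]], and A = P·diag(2, 1)·P⁻¹.
Then A⁵ = P·diag(32, 1)·P⁻¹ = [[-96, -5], [32, 2]] · [[-2, -5], [1, 3]] = [[187, 465], [-62, -154]].

[[187, 465], [-62, -154]]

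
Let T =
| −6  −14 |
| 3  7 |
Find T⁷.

[[−6, −14], [3, 7]]

T² = T (a projection; rank 1, trace 1), so T⁷ = T.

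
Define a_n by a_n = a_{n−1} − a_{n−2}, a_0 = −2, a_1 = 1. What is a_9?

With companion matrix T = [[1, −1], [1, 0]], [a_n, a_{n−1}]ᵀ = T·[a_{n−1}, a_{n−2}]ᵀ, so [a_9, a_8]ᵀ = T^8·[a_1, a_0]ᵀ.
T^8 = [[0, −1], [1, −1]], giving [a_9, a_8]ᵀ = [[2], [3]].

2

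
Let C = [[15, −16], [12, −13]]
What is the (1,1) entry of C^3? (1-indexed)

111

tr C = 2 and det C = −3, so the characteristic polynomial is λ² − (2)λ + (−3) with roots 3 and −1.
Eigenvectors give P = [[4, 1], [3, 1]] with P⁻¹ = [[1, −1], [−3, 4]], and C = P·diag(3, −1)·P⁻¹.
Then C^3 = P·diag(27, −1)·P⁻¹ = [[108, −1], [81, −1]] · [[1, −1], [−3, 4]] = [[111, −112], [84, −85]].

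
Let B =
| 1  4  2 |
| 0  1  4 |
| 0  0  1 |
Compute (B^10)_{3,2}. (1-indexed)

0

B = I + N where N = [[0, 4, 2], [0, 0, 4], [0, 0, 0]] is strictly upper-triangular, so N^3 = 0.
(I + N)^10 = I + 10·N + 45·N^2 = [[1, 40, 740], [0, 1, 40], [0, 0, 1]].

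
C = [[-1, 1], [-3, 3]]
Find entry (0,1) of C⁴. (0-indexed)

8

C² = [[-2, 2], [-6, 6]]
C³ = [[-4, 4], [-12, 12]]
C⁴ = [[-8, 8], [-24, 24]]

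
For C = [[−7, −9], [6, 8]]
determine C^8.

[[−509, −765], [510, 766]]

tr C = 1 and det C = −2, so the characteristic polynomial is λ² − (1)λ + (−2) with roots 2 and −1.
Eigenvectors give P = [[−1, 3], [1, −2]] with P⁻¹ = [[2, 3], [1, 1]], and C = P·diag(2, −1)·P⁻¹.
Then C^8 = P·diag(256, 1)·P⁻¹ = [[−256, 3], [256, −2]] · [[2, 3], [1, 1]] = [[−509, −765], [510, 766]].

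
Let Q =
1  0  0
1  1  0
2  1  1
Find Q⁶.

Q = I + N where N = [[0, 0, 0], [1, 0, 0], [2, 1, 0]] is strictly lower-triangular, so N³ = 0.
(I + N)⁶ = I + 6·N + 15·N² = [[1, 0, 0], [6, 1, 0], [27, 6, 1]].

[[1, 0, 0], [6, 1, 0], [27, 6, 1]]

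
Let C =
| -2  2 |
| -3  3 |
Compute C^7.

[[-2, 2], [-3, 3]]

C² = C (a projection; rank 1, trace 1), so C^7 = C.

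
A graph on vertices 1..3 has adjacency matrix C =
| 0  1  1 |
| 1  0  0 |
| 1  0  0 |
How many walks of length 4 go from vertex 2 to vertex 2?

2

The number of length-4 walks from vertex 2 to vertex 2 is entry (2,2) of C⁴, where C is the adjacency matrix.
C² = [[2, 0, 0], [0, 1, 1], [0, 1, 1]]
C³ = [[0, 2, 2], [2, 0, 0], [2, 0, 0]]
C⁴ = [[4, 0, 0], [0, 2, 2], [0, 2, 2]]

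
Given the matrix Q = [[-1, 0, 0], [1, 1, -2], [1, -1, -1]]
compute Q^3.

[[-1, 0, 0], [5, 3, -6], [6, -3, -3]]

Q^2 = [[1, 0, 0], [-2, 3, 0], [-3, 0, 3]]
Q^3 = [[-1, 0, 0], [5, 3, -6], [6, -3, -3]]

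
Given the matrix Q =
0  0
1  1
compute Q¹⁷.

[[0, 0], [1, 1]]

Q² = Q (a projection; rank 1, trace 1), so Q¹⁷ = Q.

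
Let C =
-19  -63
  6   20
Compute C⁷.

[[-775, -2709], [258, 902]]

tr C = 1 and det C = -2, so the characteristic polynomial is λ² − (1)λ + (-2) with roots -1 and 2.
Eigenvectors give P = [[7, -3], [-2, 1]] with P⁻¹ = [[1, 3], [2, 7]], and C = P·diag(-1, 2)·P⁻¹.
Then C⁷ = P·diag(-1, 128)·P⁻¹ = [[-7, -384], [2, 128]] · [[1, 3], [2, 7]] = [[-775, -2709], [258, 902]].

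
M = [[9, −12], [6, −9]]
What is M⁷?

tr M = 0 and det M = −9, so the characteristic polynomial is λ² − (0)λ + (−9) with roots 3 and −3.
Eigenvectors give P = [[2, 1], [1, 1]] with P⁻¹ = [[1, −1], [−1, 2]], and M = P·diag(3, −3)·P⁻¹.
Then M⁷ = P·diag(2187, −2187)·P⁻¹ = [[4374, −2187], [2187, −2187]] · [[1, −1], [−1, 2]] = [[6561, −8748], [4374, −6561]].

[[6561, −8748], [4374, −6561]]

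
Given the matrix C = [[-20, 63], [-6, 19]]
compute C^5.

tr C = -1 and det C = -2, so the characteristic polynomial is λ² − (-1)λ + (-2) with roots 1 and -2.
Eigenvectors give P = [[3, -7], [1, -2]] with P⁻¹ = [[-2, 7], [-1, 3]], and C = P·diag(1, -2)·P⁻¹.
Then C^5 = P·diag(1, -32)·P⁻¹ = [[3, 224], [1, 64]] · [[-2, 7], [-1, 3]] = [[-230, 693], [-66, 199]].

[[-230, 693], [-66, 199]]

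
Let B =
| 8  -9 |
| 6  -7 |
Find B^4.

tr B = 1 and det B = -2, so the characteristic polynomial is λ² − (1)λ + (-2) with roots -1 and 2.
Eigenvectors give P = [[-1, -3], [-1, -2]] with P⁻¹ = [[2, -3], [-1, 1]], and B = P·diag(-1, 2)·P⁻¹.
Then B^4 = P·diag(1, 16)·P⁻¹ = [[-1, -48], [-1, -32]] · [[2, -3], [-1, 1]] = [[46, -45], [30, -29]].

[[46, -45], [30, -29]]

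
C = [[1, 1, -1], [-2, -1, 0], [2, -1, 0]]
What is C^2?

[[-3, 1, -1], [0, -1, 2], [4, 3, -2]]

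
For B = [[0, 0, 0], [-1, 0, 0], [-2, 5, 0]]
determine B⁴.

B is strictly triangular, hence nilpotent: B³ = 0, so B⁴ = 0.

[[0, 0, 0], [0, 0, 0], [0, 0, 0]]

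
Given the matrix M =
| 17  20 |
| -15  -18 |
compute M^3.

[[113, 140], [-105, -132]]

tr M = -1 and det M = -6, so the characteristic polynomial is λ² − (-1)λ + (-6) with roots -3 and 2.
Eigenvectors give P = [[1, -4], [-1, 3]] with P⁻¹ = [[-3, -4], [-1, -1]], and M = P·diag(-3, 2)·P⁻¹.
Then M^3 = P·diag(-27, 8)·P⁻¹ = [[-27, -32], [27, 24]] · [[-3, -4], [-1, -1]] = [[113, 140], [-105, -132]].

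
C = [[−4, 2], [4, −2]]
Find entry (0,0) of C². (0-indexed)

24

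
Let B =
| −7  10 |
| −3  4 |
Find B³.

[[−43, 70], [−21, 34]]

tr B = −3 and det B = 2, so the characteristic polynomial is λ² − (−3)λ + (2) with roots −1 and −2.
Eigenvectors give P = [[−5, 2], [−3, 1]] with P⁻¹ = [[1, −2], [3, −5]], and B = P·diag(−1, −2)·P⁻¹.
Then B³ = P·diag(−1, −8)·P⁻¹ = [[5, −16], [3, −8]] · [[1, −2], [3, −5]] = [[−43, 70], [−21, 34]].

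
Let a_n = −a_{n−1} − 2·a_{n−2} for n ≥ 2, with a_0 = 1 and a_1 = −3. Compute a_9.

45

With companion matrix B = [[−1, −2], [1, 0]], [a_n, a_{n−1}]ᵀ = B·[a_{n−1}, a_{n−2}]ᵀ, so [a_9, a_8]ᵀ = B^8·[a_1, a_0]ᵀ.
B^8 = [[−17, −6], [3, −14]], giving [a_9, a_8]ᵀ = [[45], [−23]].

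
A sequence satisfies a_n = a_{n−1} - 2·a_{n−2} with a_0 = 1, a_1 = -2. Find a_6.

With companion matrix A = [[1, -2], [1, 0]], [a_n, a_{n−1}]ᵀ = A·[a_{n−1}, a_{n−2}]ᵀ, so [a_6, a_5]ᵀ = A⁵·[a_1, a_0]ᵀ.
A⁵ = [[5, 2], [-1, 6]], giving [a_6, a_5]ᵀ = [[-8], [8]].

-8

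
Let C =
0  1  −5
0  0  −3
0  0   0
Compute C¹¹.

[[0, 0, 0], [0, 0, 0], [0, 0, 0]]

C is strictly triangular, hence nilpotent: C³ = 0, so C¹¹ = 0.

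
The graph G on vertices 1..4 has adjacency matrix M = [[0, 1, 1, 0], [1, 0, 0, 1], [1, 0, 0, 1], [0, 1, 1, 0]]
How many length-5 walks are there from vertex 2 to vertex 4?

The number of length-5 walks from vertex 2 to vertex 4 is entry (2,4) of M⁵, where M is the adjacency matrix.
M² = [[2, 0, 0, 2], [0, 2, 2, 0], [0, 2, 2, 0], [2, 0, 0, 2]]
M³ = [[0, 4, 4, 0], [4, 0, 0, 4], [4, 0, 0, 4], [0, 4, 4, 0]]
M⁴ = [[8, 0, 0, 8], [0, 8, 8, 0], [0, 8, 8, 0], [8, 0, 0, 8]]
M⁵ = [[0, 16, 16, 0], [16, 0, 0, 16], [16, 0, 0, 16], [0, 16, 16, 0]]

16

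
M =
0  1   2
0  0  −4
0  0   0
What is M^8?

[[0, 0, 0], [0, 0, 0], [0, 0, 0]]

M is strictly triangular, hence nilpotent: M^3 = 0, so M^8 = 0.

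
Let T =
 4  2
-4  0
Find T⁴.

[[-64, 0], [0, -64]]

T² = [[8, 8], [-16, -8]]
T³ = [[0, 16], [-32, -32]]
T⁴ = [[-64, 0], [0, -64]]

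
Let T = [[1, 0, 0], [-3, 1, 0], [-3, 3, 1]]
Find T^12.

[[1, 0, 0], [-36, 1, 0], [-630, 36, 1]]

T = I + N where N = [[0, 0, 0], [-3, 0, 0], [-3, 3, 0]] is strictly lower-triangular, so N^3 = 0.
(I + N)^12 = I + 12·N + 66·N^2 = [[1, 0, 0], [-36, 1, 0], [-630, 36, 1]].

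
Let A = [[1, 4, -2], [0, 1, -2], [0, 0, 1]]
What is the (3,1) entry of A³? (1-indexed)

A = I + N where N = [[0, 4, -2], [0, 0, -2], [0, 0, 0]] is strictly upper-triangular, so N³ = 0.
(I + N)³ = I + 3·N + 3·N² = [[1, 12, -30], [0, 1, -6], [0, 0, 1]].

0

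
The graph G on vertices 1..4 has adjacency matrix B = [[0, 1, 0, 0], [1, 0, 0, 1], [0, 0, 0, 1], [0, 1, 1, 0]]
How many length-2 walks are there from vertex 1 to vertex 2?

0

The number of length-2 walks from vertex 1 to vertex 2 is entry (1,2) of B², where B is the adjacency matrix.
B² = [[1, 0, 0, 1], [0, 2, 1, 0], [0, 1, 1, 0], [1, 0, 0, 2]]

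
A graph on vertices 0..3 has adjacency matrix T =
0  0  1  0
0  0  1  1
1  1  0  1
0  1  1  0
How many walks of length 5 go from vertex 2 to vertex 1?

17

The number of length-5 walks from vertex 2 to vertex 1 is entry (2,1) of T⁵, where T is the adjacency matrix.
T² = [[1, 1, 0, 1], [1, 2, 1, 1], [0, 1, 3, 1], [1, 1, 1, 2]]
T³ = [[0, 1, 3, 1], [1, 2, 4, 3], [3, 4, 2, 4], [1, 3, 4, 2]]
T⁴ = [[3, 4, 2, 4], [4, 7, 6, 6], [2, 6, 11, 6], [4, 6, 6, 7]]
T⁵ = [[2, 6, 11, 6], [6, 12, 17, 13], [11, 17, 14, 17], [6, 13, 17, 12]]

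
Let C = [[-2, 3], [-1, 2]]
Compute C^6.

C² = I (check: tr C = 0 and det C = -1), so C^6 = I since 6 is even.

[[1, 0], [0, 1]]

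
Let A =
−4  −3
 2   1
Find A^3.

[[−22, −21], [14, 13]]

tr A = −3 and det A = 2, so the characteristic polynomial is λ² − (−3)λ + (2) with roots −1 and −2.
Eigenvectors give P = [[−1, −3], [1, 2]] with P⁻¹ = [[2, 3], [−1, −1]], and A = P·diag(−1, −2)·P⁻¹.
Then A^3 = P·diag(−1, −8)·P⁻¹ = [[1, 24], [−1, −16]] · [[2, 3], [−1, −1]] = [[−22, −21], [14, 13]].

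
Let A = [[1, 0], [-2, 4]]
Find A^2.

[[1, 0], [-10, 16]]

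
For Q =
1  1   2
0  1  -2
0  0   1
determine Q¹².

[[1, 12, -108], [0, 1, -24], [0, 0, 1]]

Q = I + N where N = [[0, 1, 2], [0, 0, -2], [0, 0, 0]] is strictly upper-triangular, so N³ = 0.
(I + N)¹² = I + 12·N + 66·N² = [[1, 12, -108], [0, 1, -24], [0, 0, 1]].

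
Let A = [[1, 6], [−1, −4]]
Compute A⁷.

tr A = −3 and det A = 2, so the characteristic polynomial is λ² − (−3)λ + (2) with roots −1 and −2.
Eigenvectors give P = [[3, −2], [−1, 1]] with P⁻¹ = [[1, 2], [1, 3]], and A = P·diag(−1, −2)·P⁻¹.
Then A⁷ = P·diag(−1, −128)·P⁻¹ = [[−3, 256], [1, −128]] · [[1, 2], [1, 3]] = [[253, 762], [−127, −382]].

[[253, 762], [−127, −382]]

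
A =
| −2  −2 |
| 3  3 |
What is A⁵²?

[[−2, −2], [3, 3]]

A² = A (a projection; rank 1, trace 1), so A⁵² = A.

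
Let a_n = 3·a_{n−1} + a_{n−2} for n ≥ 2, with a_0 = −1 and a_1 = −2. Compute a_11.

−325799

With companion matrix M = [[3, 1], [1, 0]], [a_n, a_{n−1}]ᵀ = M·[a_{n−1}, a_{n−2}]ᵀ, so [a_11, a_10]ᵀ = M^10·[a_1, a_0]ᵀ.
M^10 = [[141481, 42837], [42837, 12970]], giving [a_11, a_10]ᵀ = [[−325799], [−98644]].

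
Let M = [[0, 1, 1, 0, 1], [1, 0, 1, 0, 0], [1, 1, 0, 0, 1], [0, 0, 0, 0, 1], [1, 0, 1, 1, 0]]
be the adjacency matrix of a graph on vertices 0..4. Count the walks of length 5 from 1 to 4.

20

The number of length-5 walks from vertex 1 to vertex 4 is entry (1,4) of M⁵, where M is the adjacency matrix.
M² = [[3, 1, 2, 1, 1], [1, 2, 1, 0, 2], [2, 1, 3, 1, 1], [1, 0, 1, 1, 0], [1, 2, 1, 0, 3]]
M³ = [[4, 5, 5, 1, 6], [5, 2, 5, 2, 2], [5, 5, 4, 1, 6], [1, 2, 1, 0, 3], [6, 2, 6, 3, 2]]
M⁴ = [[16, 9, 15, 6, 10], [9, 10, 9, 2, 12], [15, 9, 16, 6, 10], [6, 2, 6, 3, 2], [10, 12, 10, 2, 15]]
M⁵ = [[34, 31, 35, 10, 37], [31, 18, 31, 12, 20], [35, 31, 34, 10, 37], [10, 12, 10, 2, 15], [37, 20, 37, 15, 22]]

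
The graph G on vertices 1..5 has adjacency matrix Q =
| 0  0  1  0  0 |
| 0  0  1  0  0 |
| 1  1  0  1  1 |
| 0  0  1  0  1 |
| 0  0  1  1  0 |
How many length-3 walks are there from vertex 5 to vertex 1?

1

The number of length-3 walks from vertex 5 to vertex 1 is entry (5,1) of Q³, where Q is the adjacency matrix.
Q² = [[1, 1, 0, 1, 1], [1, 1, 0, 1, 1], [0, 0, 4, 1, 1], [1, 1, 1, 2, 1], [1, 1, 1, 1, 2]]
Q³ = [[0, 0, 4, 1, 1], [0, 0, 4, 1, 1], [4, 4, 2, 5, 5], [1, 1, 5, 2, 3], [1, 1, 5, 3, 2]]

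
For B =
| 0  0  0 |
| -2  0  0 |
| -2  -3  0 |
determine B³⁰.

[[0, 0, 0], [0, 0, 0], [0, 0, 0]]

B is strictly triangular, hence nilpotent: B³ = 0, so B³⁰ = 0.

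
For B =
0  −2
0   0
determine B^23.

[[0, 0], [0, 0]]

B is strictly triangular, hence nilpotent: B^2 = 0, so B^23 = 0.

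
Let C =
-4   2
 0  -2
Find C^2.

[[16, -12], [0, 4]]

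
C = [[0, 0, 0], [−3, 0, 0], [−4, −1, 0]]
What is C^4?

[[0, 0, 0], [0, 0, 0], [0, 0, 0]]

C is strictly triangular, hence nilpotent: C^3 = 0, so C^4 = 0.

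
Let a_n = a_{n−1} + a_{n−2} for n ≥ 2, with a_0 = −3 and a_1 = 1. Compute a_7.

−11

With companion matrix B = [[1, 1], [1, 0]], [a_n, a_{n−1}]ᵀ = B·[a_{n−1}, a_{n−2}]ᵀ, so [a_7, a_6]ᵀ = B^6·[a_1, a_0]ᵀ.
B^6 = [[13, 8], [8, 5]], giving [a_7, a_6]ᵀ = [[−11], [−7]].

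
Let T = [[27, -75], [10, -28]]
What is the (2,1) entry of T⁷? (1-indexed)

4630

tr T = -1 and det T = -6, so the characteristic polynomial is λ² − (-1)λ + (-6) with roots -3 and 2.
Eigenvectors give P = [[5, 3], [2, 1]] with P⁻¹ = [[-1, 3], [2, -5]], and T = P·diag(-3, 2)·P⁻¹.
Then T⁷ = P·diag(-2187, 128)·P⁻¹ = [[-10935, 384], [-4374, 128]] · [[-1, 3], [2, -5]] = [[11703, -34725], [4630, -13762]].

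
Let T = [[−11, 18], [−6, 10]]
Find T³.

tr T = −1 and det T = −2, so the characteristic polynomial is λ² − (−1)λ + (−2) with roots 1 and −2.
Eigenvectors give P = [[−3, 2], [−2, 1]] with P⁻¹ = [[1, −2], [2, −3]], and T = P·diag(1, −2)·P⁻¹.
Then T³ = P·diag(1, −8)·P⁻¹ = [[−3, −16], [−2, −8]] · [[1, −2], [2, −3]] = [[−35, 54], [−18, 28]].

[[−35, 54], [−18, 28]]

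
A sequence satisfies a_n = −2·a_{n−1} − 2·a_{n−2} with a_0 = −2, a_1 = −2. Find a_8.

With companion matrix A = [[−2, −2], [1, 0]], [a_n, a_{n−1}]ᵀ = A·[a_{n−1}, a_{n−2}]ᵀ, so [a_8, a_7]ᵀ = A⁷·[a_1, a_0]ᵀ.
A⁷ = [[0, 16], [−8, −16]], giving [a_8, a_7]ᵀ = [[−32], [48]].

−32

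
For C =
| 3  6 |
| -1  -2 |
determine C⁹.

C² = C (a projection; rank 1, trace 1), so C⁹ = C.

[[3, 6], [-1, -2]]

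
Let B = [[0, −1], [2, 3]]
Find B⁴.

tr B = 3 and det B = 2, so the characteristic polynomial is λ² − (3)λ + (2) with roots 1 and 2.
Eigenvectors give P = [[−1, −1], [1, 2]] with P⁻¹ = [[−2, −1], [1, 1]], and B = P·diag(1, 2)·P⁻¹.
Then B⁴ = P·diag(1, 16)·P⁻¹ = [[−1, −16], [1, 32]] · [[−2, −1], [1, 1]] = [[−14, −15], [30, 31]].

[[−14, −15], [30, 31]]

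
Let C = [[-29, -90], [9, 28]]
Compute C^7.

[[-1289, -3870], [387, 1162]]

tr C = -1 and det C = -2, so the characteristic polynomial is λ² − (-1)λ + (-2) with roots 1 and -2.
Eigenvectors give P = [[-3, 10], [1, -3]] with P⁻¹ = [[3, 10], [1, 3]], and C = P·diag(1, -2)·P⁻¹.
Then C^7 = P·diag(1, -128)·P⁻¹ = [[-3, -1280], [1, 384]] · [[3, 10], [1, 3]] = [[-1289, -3870], [387, 1162]].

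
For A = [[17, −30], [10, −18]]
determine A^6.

[[−1931, 3990], [−1330, 2724]]

tr A = −1 and det A = −6, so the characteristic polynomial is λ² − (−1)λ + (−6) with roots 2 and −3.
Eigenvectors give P = [[2, −3], [1, −2]] with P⁻¹ = [[2, −3], [1, −2]], and A = P·diag(2, −3)·P⁻¹.
Then A^6 = P·diag(64, 729)·P⁻¹ = [[128, −2187], [64, −1458]] · [[2, −3], [1, −2]] = [[−1931, 3990], [−1330, 2724]].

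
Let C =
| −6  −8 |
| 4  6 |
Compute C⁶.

tr C = 0 and det C = −4, so the characteristic polynomial is λ² − (0)λ + (−4) with roots 2 and −2.
Eigenvectors give P = [[−1, −2], [1, 1]] with P⁻¹ = [[1, 2], [−1, −1]], and C = P·diag(2, −2)·P⁻¹.
Then C⁶ = P·diag(64, 64)·P⁻¹ = [[−64, −128], [64, 64]] · [[1, 2], [−1, −1]] = [[64, 0], [0, 64]].

[[64, 0], [0, 64]]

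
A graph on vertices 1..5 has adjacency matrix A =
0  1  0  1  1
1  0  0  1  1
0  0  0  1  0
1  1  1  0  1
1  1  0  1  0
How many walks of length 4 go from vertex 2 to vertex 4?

22

The number of length-4 walks from vertex 2 to vertex 4 is entry (2,4) of A⁴, where A is the adjacency matrix.
A² = [[3, 2, 1, 2, 2], [2, 3, 1, 2, 2], [1, 1, 1, 0, 1], [2, 2, 0, 4, 2], [2, 2, 1, 2, 3]]
A³ = [[6, 7, 2, 8, 7], [7, 6, 2, 8, 7], [2, 2, 0, 4, 2], [8, 8, 4, 6, 8], [7, 7, 2, 8, 6]]
A⁴ = [[22, 21, 8, 22, 21], [21, 22, 8, 22, 21], [8, 8, 4, 6, 8], [22, 22, 6, 28, 22], [21, 21, 8, 22, 22]]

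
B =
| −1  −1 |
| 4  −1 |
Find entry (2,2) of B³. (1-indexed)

B² = [[−3, 2], [−8, −3]]
B³ = [[11, 1], [−4, 11]]

11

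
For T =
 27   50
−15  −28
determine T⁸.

tr T = −1 and det T = −6, so the characteristic polynomial is λ² − (−1)λ + (−6) with roots −3 and 2.
Eigenvectors give P = [[5, −2], [−3, 1]] with P⁻¹ = [[−1, −2], [−3, −5]], and T = P·diag(−3, 2)·P⁻¹.
Then T⁸ = P·diag(6561, 256)·P⁻¹ = [[32805, −512], [−19683, 256]] · [[−1, −2], [−3, −5]] = [[−31269, −63050], [18915, 38086]].

[[−31269, −63050], [18915, 38086]]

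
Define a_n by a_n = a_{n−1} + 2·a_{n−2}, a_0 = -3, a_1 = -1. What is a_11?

-2729

With companion matrix C = [[1, 2], [1, 0]], [a_n, a_{n−1}]ᵀ = C·[a_{n−1}, a_{n−2}]ᵀ, so [a_11, a_10]ᵀ = C¹⁰·[a_1, a_0]ᵀ.
C¹⁰ = [[683, 682], [341, 342]], giving [a_11, a_10]ᵀ = [[-2729], [-1367]].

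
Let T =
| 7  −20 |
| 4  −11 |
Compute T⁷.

tr T = −4 and det T = 3, so the characteristic polynomial is λ² − (−4)λ + (3) with roots −3 and −1.
Eigenvectors give P = [[2, 5], [1, 2]] with P⁻¹ = [[−2, 5], [1, −2]], and T = P·diag(−3, −1)·P⁻¹.
Then T⁷ = P·diag(−2187, −1)·P⁻¹ = [[−4374, −5], [−2187, −2]] · [[−2, 5], [1, −2]] = [[8743, −21860], [4372, −10931]].

[[8743, −21860], [4372, −10931]]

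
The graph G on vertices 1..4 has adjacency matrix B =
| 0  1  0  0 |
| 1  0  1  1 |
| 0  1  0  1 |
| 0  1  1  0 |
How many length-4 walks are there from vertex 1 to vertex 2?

The number of length-4 walks from vertex 1 to vertex 2 is entry (1,2) of B⁴, where B is the adjacency matrix.
B² = [[1, 0, 1, 1], [0, 3, 1, 1], [1, 1, 2, 1], [1, 1, 1, 2]]
B³ = [[0, 3, 1, 1], [3, 2, 4, 4], [1, 4, 2, 3], [1, 4, 3, 2]]
B⁴ = [[3, 2, 4, 4], [2, 11, 6, 6], [4, 6, 7, 6], [4, 6, 6, 7]]

2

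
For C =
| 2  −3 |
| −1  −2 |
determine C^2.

[[7, 0], [0, 7]]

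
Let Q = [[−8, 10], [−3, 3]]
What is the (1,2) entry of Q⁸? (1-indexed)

−63050

tr Q = −5 and det Q = 6, so the characteristic polynomial is λ² − (−5)λ + (6) with roots −2 and −3.
Eigenvectors give P = [[−5, 2], [−3, 1]] with P⁻¹ = [[1, −2], [3, −5]], and Q = P·diag(−2, −3)·P⁻¹.
Then Q⁸ = P·diag(256, 6561)·P⁻¹ = [[−1280, 13122], [−768, 6561]] · [[1, −2], [3, −5]] = [[38086, −63050], [18915, −31269]].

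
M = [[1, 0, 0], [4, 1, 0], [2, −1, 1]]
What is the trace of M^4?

M = I + N where N = [[0, 0, 0], [4, 0, 0], [2, −1, 0]] is strictly lower-triangular, so N^3 = 0.
(I + N)^4 = I + 4·N + 6·N^2 = [[1, 0, 0], [16, 1, 0], [−16, −4, 1]].

3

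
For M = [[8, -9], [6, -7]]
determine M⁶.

[[190, -189], [126, -125]]

tr M = 1 and det M = -2, so the characteristic polynomial is λ² − (1)λ + (-2) with roots -1 and 2.
Eigenvectors give P = [[-1, 3], [-1, 2]] with P⁻¹ = [[2, -3], [1, -1]], and M = P·diag(-1, 2)·P⁻¹.
Then M⁶ = P·diag(1, 64)·P⁻¹ = [[-1, 192], [-1, 128]] · [[2, -3], [1, -1]] = [[190, -189], [126, -125]].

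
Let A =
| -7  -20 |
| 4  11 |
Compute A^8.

tr A = 4 and det A = 3, so the characteristic polynomial is λ² − (4)λ + (3) with roots 3 and 1.
Eigenvectors give P = [[-2, 5], [1, -2]] with P⁻¹ = [[2, 5], [1, 2]], and A = P·diag(3, 1)·P⁻¹.
Then A^8 = P·diag(6561, 1)·P⁻¹ = [[-13122, 5], [6561, -2]] · [[2, 5], [1, 2]] = [[-26239, -65600], [13120, 32801]].

[[-26239, -65600], [13120, 32801]]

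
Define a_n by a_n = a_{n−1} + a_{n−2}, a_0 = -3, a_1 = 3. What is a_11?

102

With companion matrix T = [[1, 1], [1, 0]], [a_n, a_{n−1}]ᵀ = T·[a_{n−1}, a_{n−2}]ᵀ, so [a_11, a_10]ᵀ = T¹⁰·[a_1, a_0]ᵀ.
T¹⁰ = [[89, 55], [55, 34]], giving [a_11, a_10]ᵀ = [[102], [63]].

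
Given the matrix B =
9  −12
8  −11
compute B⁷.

[[4377, −6564], [4376, −6563]]

tr B = −2 and det B = −3, so the characteristic polynomial is λ² − (−2)λ + (−3) with roots 1 and −3.
Eigenvectors give P = [[−3, 1], [−2, 1]] with P⁻¹ = [[−1, 1], [−2, 3]], and B = P·diag(1, −3)·P⁻¹.
Then B⁷ = P·diag(1, −2187)·P⁻¹ = [[−3, −2187], [−2, −2187]] · [[−1, 1], [−2, 3]] = [[4377, −6564], [4376, −6563]].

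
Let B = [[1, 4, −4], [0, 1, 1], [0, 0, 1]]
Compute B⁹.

[[1, 36, 108], [0, 1, 9], [0, 0, 1]]

B = I + N where N = [[0, 4, −4], [0, 0, 1], [0, 0, 0]] is strictly upper-triangular, so N³ = 0.
(I + N)⁹ = I + 9·N + 36·N² = [[1, 36, 108], [0, 1, 9], [0, 0, 1]].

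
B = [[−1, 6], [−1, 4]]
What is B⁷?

tr B = 3 and det B = 2, so the characteristic polynomial is λ² − (3)λ + (2) with roots 1 and 2.
Eigenvectors give P = [[−3, 2], [−1, 1]] with P⁻¹ = [[−1, 2], [−1, 3]], and B = P·diag(1, 2)·P⁻¹.
Then B⁷ = P·diag(1, 128)·P⁻¹ = [[−3, 256], [−1, 128]] · [[−1, 2], [−1, 3]] = [[−253, 762], [−127, 382]].

[[−253, 762], [−127, 382]]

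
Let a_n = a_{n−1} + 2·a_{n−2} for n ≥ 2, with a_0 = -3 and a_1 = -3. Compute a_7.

With companion matrix M = [[1, 2], [1, 0]], [a_n, a_{n−1}]ᵀ = M·[a_{n−1}, a_{n−2}]ᵀ, so [a_7, a_6]ᵀ = M⁶·[a_1, a_0]ᵀ.
M⁶ = [[43, 42], [21, 22]], giving [a_7, a_6]ᵀ = [[-255], [-129]].

-255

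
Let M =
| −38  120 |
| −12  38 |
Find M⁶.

[[64, 0], [0, 64]]

tr M = 0 and det M = −4, so the characteristic polynomial is λ² − (0)λ + (−4) with roots 2 and −2.
Eigenvectors give P = [[3, 10], [1, 3]] with P⁻¹ = [[−3, 10], [1, −3]], and M = P·diag(2, −2)·P⁻¹.
Then M⁶ = P·diag(64, 64)·P⁻¹ = [[192, 640], [64, 192]] · [[−3, 10], [1, −3]] = [[64, 0], [0, 64]].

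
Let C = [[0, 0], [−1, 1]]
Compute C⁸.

C² = C (a projection; rank 1, trace 1), so C⁸ = C.

[[0, 0], [−1, 1]]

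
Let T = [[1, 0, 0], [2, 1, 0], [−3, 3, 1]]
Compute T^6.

[[1, 0, 0], [12, 1, 0], [72, 18, 1]]

T = I + N where N = [[0, 0, 0], [2, 0, 0], [−3, 3, 0]] is strictly lower-triangular, so N^3 = 0.
(I + N)^6 = I + 6·N + 15·N^2 = [[1, 0, 0], [12, 1, 0], [72, 18, 1]].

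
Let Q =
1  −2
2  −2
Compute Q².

[[−3, 2], [−2, 0]]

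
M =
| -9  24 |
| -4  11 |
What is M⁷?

tr M = 2 and det M = -3, so the characteristic polynomial is λ² − (2)λ + (-3) with roots -1 and 3.
Eigenvectors give P = [[3, -2], [1, -1]] with P⁻¹ = [[1, -2], [1, -3]], and M = P·diag(-1, 3)·P⁻¹.
Then M⁷ = P·diag(-1, 2187)·P⁻¹ = [[-3, -4374], [-1, -2187]] · [[1, -2], [1, -3]] = [[-4377, 13128], [-2188, 6563]].

[[-4377, 13128], [-2188, 6563]]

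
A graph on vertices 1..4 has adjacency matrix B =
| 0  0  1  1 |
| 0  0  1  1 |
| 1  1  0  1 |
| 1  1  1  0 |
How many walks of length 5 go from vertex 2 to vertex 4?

The number of length-5 walks from vertex 2 to vertex 4 is entry (2,4) of B⁵, where B is the adjacency matrix.
B² = [[2, 2, 1, 1], [2, 2, 1, 1], [1, 1, 3, 2], [1, 1, 2, 3]]
B³ = [[2, 2, 5, 5], [2, 2, 5, 5], [5, 5, 4, 5], [5, 5, 5, 4]]
B⁴ = [[10, 10, 9, 9], [10, 10, 9, 9], [9, 9, 15, 14], [9, 9, 14, 15]]
B⁵ = [[18, 18, 29, 29], [18, 18, 29, 29], [29, 29, 32, 33], [29, 29, 33, 32]]

29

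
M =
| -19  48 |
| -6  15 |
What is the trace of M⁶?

tr M = -4 and det M = 3, so the characteristic polynomial is λ² − (-4)λ + (3) with roots -1 and -3.
Eigenvectors give P = [[-8, 3], [-3, 1]] with P⁻¹ = [[1, -3], [3, -8]], and M = P·diag(-1, -3)·P⁻¹.
Then M⁶ = P·diag(1, 729)·P⁻¹ = [[-8, 2187], [-3, 729]] · [[1, -3], [3, -8]] = [[6553, -17472], [2184, -5823]].

730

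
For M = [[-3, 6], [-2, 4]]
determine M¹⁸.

M² = M (a projection; rank 1, trace 1), so M¹⁸ = M.

[[-3, 6], [-2, 4]]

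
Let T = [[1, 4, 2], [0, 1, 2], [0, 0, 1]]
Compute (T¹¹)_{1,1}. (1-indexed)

1

T = I + N where N = [[0, 4, 2], [0, 0, 2], [0, 0, 0]] is strictly upper-triangular, so N³ = 0.
(I + N)¹¹ = I + 11·N + 55·N² = [[1, 44, 462], [0, 1, 22], [0, 0, 1]].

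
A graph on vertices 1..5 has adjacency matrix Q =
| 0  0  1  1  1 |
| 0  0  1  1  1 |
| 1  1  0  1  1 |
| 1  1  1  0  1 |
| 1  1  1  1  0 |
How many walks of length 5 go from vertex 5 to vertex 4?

147

The number of length-5 walks from vertex 5 to vertex 4 is entry (5,4) of Q⁵, where Q is the adjacency matrix.
Q² = [[3, 3, 2, 2, 2], [3, 3, 2, 2, 2], [2, 2, 4, 3, 3], [2, 2, 3, 4, 3], [2, 2, 3, 3, 4]]
Q³ = [[6, 6, 10, 10, 10], [6, 6, 10, 10, 10], [10, 10, 10, 11, 11], [10, 10, 11, 10, 11], [10, 10, 11, 11, 10]]
Q⁴ = [[30, 30, 32, 32, 32], [30, 30, 32, 32, 32], [32, 32, 42, 41, 41], [32, 32, 41, 42, 41], [32, 32, 41, 41, 42]]
Q⁵ = [[96, 96, 124, 124, 124], [96, 96, 124, 124, 124], [124, 124, 146, 147, 147], [124, 124, 147, 146, 147], [124, 124, 147, 147, 146]]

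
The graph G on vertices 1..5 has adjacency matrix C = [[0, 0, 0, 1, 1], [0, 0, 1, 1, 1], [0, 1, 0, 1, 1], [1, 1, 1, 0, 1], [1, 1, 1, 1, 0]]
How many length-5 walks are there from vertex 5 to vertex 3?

The number of length-5 walks from vertex 5 to vertex 3 is entry (5,3) of C⁵, where C is the adjacency matrix.
C² = [[2, 2, 2, 1, 1], [2, 3, 2, 2, 2], [2, 2, 3, 2, 2], [1, 2, 2, 4, 3], [1, 2, 2, 3, 4]]
C³ = [[2, 4, 4, 7, 7], [4, 6, 7, 9, 9], [4, 7, 6, 9, 9], [7, 9, 9, 8, 9], [7, 9, 9, 9, 8]]
C⁴ = [[14, 18, 18, 17, 17], [18, 25, 24, 26, 26], [18, 24, 25, 26, 26], [17, 26, 26, 34, 33], [17, 26, 26, 33, 34]]
C⁵ = [[34, 52, 52, 67, 67], [52, 76, 77, 93, 93], [52, 77, 76, 93, 93], [67, 93, 93, 102, 103], [67, 93, 93, 103, 102]]

93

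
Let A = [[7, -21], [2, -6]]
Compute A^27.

[[7, -21], [2, -6]]

A² = A (a projection; rank 1, trace 1), so A^27 = A.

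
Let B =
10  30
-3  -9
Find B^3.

B² = B (a projection; rank 1, trace 1), so B^3 = B.

[[10, 30], [-3, -9]]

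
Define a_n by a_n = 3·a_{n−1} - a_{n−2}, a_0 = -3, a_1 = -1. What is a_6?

With companion matrix T = [[3, -1], [1, 0]], [a_n, a_{n−1}]ᵀ = T·[a_{n−1}, a_{n−2}]ᵀ, so [a_6, a_5]ᵀ = T^5·[a_1, a_0]ᵀ.
T^5 = [[144, -55], [55, -21]], giving [a_6, a_5]ᵀ = [[21], [8]].

21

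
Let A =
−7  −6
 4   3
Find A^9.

[[−59047, −59046], [39364, 39363]]

tr A = −4 and det A = 3, so the characteristic polynomial is λ² − (−4)λ + (3) with roots −1 and −3.
Eigenvectors give P = [[−1, 3], [1, −2]] with P⁻¹ = [[2, 3], [1, 1]], and A = P·diag(−1, −3)·P⁻¹.
Then A^9 = P·diag(−1, −19683)·P⁻¹ = [[1, −59049], [−1, 39366]] · [[2, 3], [1, 1]] = [[−59047, −59046], [39364, 39363]].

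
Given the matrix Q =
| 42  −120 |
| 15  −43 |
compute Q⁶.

tr Q = −1 and det Q = −6, so the characteristic polynomial is λ² − (−1)λ + (−6) with roots 2 and −3.
Eigenvectors give P = [[−3, 8], [−1, 3]] with P⁻¹ = [[−3, 8], [−1, 3]], and Q = P·diag(2, −3)·P⁻¹.
Then Q⁶ = P·diag(64, 729)·P⁻¹ = [[−192, 5832], [−64, 2187]] · [[−3, 8], [−1, 3]] = [[−5256, 15960], [−1995, 6049]].

[[−5256, 15960], [−1995, 6049]]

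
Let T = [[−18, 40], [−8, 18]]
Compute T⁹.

[[−4608, 10240], [−2048, 4608]]

tr T = 0 and det T = −4, so the characteristic polynomial is λ² − (0)λ + (−4) with roots −2 and 2.
Eigenvectors give P = [[5, 2], [2, 1]] with P⁻¹ = [[1, −2], [−2, 5]], and T = P·diag(−2, 2)·P⁻¹.
Then T⁹ = P·diag(−512, 512)·P⁻¹ = [[−2560, 1024], [−1024, 512]] · [[1, −2], [−2, 5]] = [[−4608, 10240], [−2048, 4608]].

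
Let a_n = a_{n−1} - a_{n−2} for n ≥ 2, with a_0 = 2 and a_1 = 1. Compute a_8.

With companion matrix Q = [[1, -1], [1, 0]], [a_n, a_{n−1}]ᵀ = Q·[a_{n−1}, a_{n−2}]ᵀ, so [a_8, a_7]ᵀ = Q⁷·[a_1, a_0]ᵀ.
Q⁷ = [[1, -1], [1, 0]], giving [a_8, a_7]ᵀ = [[-1], [1]].

-1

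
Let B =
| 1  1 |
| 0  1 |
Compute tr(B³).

2

B = I + N where N = [[0, 1], [0, 0]] is strictly upper-triangular, so N² = 0.
(I + N)³ = I + 3·N = [[1, 3], [0, 1]].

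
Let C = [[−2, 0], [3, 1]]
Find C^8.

[[256, 0], [−255, 1]]

tr C = −1 and det C = −2, so the characteristic polynomial is λ² − (−1)λ + (−2) with roots −2 and 1.
Eigenvectors give P = [[1, 0], [−1, −1]] with P⁻¹ = [[1, 0], [−1, −1]], and C = P·diag(−2, 1)·P⁻¹.
Then C^8 = P·diag(256, 1)·P⁻¹ = [[256, 0], [−256, −1]] · [[1, 0], [−1, −1]] = [[256, 0], [−255, 1]].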